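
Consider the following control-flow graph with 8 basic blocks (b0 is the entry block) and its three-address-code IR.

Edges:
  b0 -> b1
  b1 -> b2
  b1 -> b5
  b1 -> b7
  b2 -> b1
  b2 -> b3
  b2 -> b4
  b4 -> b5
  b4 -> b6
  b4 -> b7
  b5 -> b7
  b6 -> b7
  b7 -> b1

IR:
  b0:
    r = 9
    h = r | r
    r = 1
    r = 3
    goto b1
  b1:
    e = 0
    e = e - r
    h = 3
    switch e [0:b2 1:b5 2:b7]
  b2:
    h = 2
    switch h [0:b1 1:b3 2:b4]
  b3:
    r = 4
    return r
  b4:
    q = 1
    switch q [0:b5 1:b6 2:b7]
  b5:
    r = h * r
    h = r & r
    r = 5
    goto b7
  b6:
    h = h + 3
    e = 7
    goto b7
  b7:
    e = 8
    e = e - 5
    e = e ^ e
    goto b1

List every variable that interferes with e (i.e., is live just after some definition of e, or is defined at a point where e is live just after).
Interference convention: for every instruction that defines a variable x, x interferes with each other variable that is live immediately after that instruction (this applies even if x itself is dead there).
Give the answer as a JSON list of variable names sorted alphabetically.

Block summaries:
  b0: {h,r} / ∅
  b1: {e,h} / {r}
  b2: {h} / ∅
  b3: {r} / ∅
  b4: {q} / ∅
  b5: {h,r} / {h,r}
  b6: {e,h} / {h}
  b7: {e} / ∅

Live sets:
  live b0: ∅→{r}
  live b1: {r}→{h,r}
  live b2: {r}→{h,r}
  live b3: ∅→∅
  live b4: {h,r}→{h,r}
  live b5: {h,r}→{r}
  live b6: {h,r}→{r}
  live b7: {r}→{r}

Interference:
  e↔{h,r}
  h↔{e,q,r}
  q↔{h,r}
  r↔{e,h,q}

N(e) = ["h", "r"]

Answer: ["h", "r"]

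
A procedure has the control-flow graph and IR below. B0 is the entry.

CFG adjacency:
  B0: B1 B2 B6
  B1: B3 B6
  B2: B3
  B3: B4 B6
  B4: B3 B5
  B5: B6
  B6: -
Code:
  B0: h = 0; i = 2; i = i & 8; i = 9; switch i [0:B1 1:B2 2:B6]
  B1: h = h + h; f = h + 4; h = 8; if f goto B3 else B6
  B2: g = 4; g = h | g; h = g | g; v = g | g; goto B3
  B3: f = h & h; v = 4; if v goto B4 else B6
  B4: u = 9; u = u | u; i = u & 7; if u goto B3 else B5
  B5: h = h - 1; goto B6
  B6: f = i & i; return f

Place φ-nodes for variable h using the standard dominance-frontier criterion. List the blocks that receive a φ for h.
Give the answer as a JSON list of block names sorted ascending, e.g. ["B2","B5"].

Answer: ["B3", "B6"]

Derivation:
idom tree: B1←B0 B2←B0 B3←B0 B4←B3 B5←B4 B6←B0
Dom at joins:
  B3: preds {B1,B2,B4}: {B0,B1} ∩ {B0,B2} ∩ {B0,B3,B4} = {B0}; idom=B0
  B6: preds {B0,B1,B3,B5}: {B0} ∩ {B0,B1} ∩ {B0,B3} ∩ {B0,B3,B4,B5} = {B0}; idom=B0

DF walk-up:
  B3←B1: walk B1 to B0
  B3←B2: walk B2 to B0
  B3←B4: walk B4→B3 to B0
  B6←B0: walk · to B0
  B6←B1: walk B1 to B0
  B6←B3: walk B3 to B0
  B6←B5: walk B5→B4→B3 to B0
  B0 → ∅
  B1 → {B3,B6}
  B2 → {B3}
  B3 → {B3,B6}
  B4 → {B3,B6}
  B5 → {B6}
  B6 → ∅

φ for h: defs {B0,B1,B2,B5}
  DF⁺ = {B3,B6}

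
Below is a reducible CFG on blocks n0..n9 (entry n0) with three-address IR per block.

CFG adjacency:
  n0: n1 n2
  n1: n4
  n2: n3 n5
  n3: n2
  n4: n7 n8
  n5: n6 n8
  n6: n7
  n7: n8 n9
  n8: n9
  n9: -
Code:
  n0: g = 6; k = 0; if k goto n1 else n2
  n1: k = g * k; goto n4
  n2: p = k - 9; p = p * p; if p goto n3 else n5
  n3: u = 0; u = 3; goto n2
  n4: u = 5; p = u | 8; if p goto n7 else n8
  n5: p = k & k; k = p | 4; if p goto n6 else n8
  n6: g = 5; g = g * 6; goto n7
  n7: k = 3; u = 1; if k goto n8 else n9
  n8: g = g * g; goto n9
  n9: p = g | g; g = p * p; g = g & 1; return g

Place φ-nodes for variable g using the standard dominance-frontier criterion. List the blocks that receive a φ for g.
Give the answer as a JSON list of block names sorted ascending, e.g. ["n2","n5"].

Answer: ["n7", "n8", "n9"]

Working:
idom tree: n1←n0 n2←n0 n3←n2 n4←n1 n5←n2 n6←n5 n7←n0 n8←n0 n9←n0
Dom at joins:
  n2: preds {n0,n3}: {n0} ∩ {n0,n2,n3} = {n0}; idom=n0
  n7: preds {n4,n6}: {n0,n1,n4} ∩ {n0,n2,n5,n6} = {n0}; idom=n0
  n8: preds {n4,n5,n7}: {n0,n1,n4} ∩ {n0,n2,n5} ∩ {n0,n7} = {n0}; idom=n0
  n9: preds {n7,n8}: {n0,n7} ∩ {n0,n8} = {n0}; idom=n0

Frontier:
  join n2 pred n0: · stop@n0
  join n2 pred n3: n3→n2 stop@n0
  join n7 pred n4: n4→n1 stop@n0
  join n7 pred n6: n6→n5→n2 stop@n0
  join n8 pred n4: n4→n1 stop@n0
  join n8 pred n5: n5→n2 stop@n0
  join n8 pred n7: n7 stop@n0
  join n9 pred n7: n7 stop@n0
  join n9 pred n8: n8 stop@n0
  n0 → ∅
  n1 → {n7,n8}
  n2 → {n2,n7,n8}
  n3 → {n2}
  n4 → {n7,n8}
  n5 → {n7,n8}
  n6 → {n7}
  n7 → {n8,n9}
  n8 → {n9}
  n9 → ∅

φ for g: defs {n0,n6,n8,n9}
  DF⁺ = {n7,n8,n9}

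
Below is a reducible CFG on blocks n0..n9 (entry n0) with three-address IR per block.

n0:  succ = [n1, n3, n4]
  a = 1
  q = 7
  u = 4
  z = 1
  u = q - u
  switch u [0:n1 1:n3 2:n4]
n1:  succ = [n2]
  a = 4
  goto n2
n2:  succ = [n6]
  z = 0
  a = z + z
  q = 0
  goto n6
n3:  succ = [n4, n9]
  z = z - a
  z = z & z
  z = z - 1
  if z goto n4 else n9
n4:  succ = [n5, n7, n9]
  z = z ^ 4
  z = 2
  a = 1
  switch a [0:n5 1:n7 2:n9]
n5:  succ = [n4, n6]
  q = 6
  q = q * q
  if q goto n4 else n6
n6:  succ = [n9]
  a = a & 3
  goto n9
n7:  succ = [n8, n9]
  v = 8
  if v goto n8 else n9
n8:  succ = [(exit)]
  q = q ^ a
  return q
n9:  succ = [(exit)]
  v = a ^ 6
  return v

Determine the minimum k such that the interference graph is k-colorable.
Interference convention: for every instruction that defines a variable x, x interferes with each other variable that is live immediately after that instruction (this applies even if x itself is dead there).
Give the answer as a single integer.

def/use:
  n0 def {a,q,u,z} use ∅
  n1 def {a} use ∅
  n2 def {a,q,z} use ∅
  n3 def {z} use {a,z}
  n4 def {a,z} use {z}
  n5 def {q} use ∅
  n6 def {a} use {a}
  n7 def {v} use ∅
  n8 def {q} use {a,q}
  n9 def {v} use {a}

Backward fixpoint:
  n0 li=∅ lo={a,q,z}
  n1 li=∅ lo=∅
  n2 li=∅ lo={a}
  n3 li={a,q,z} lo={a,q,z}
  n4 li={q,z} lo={a,q,z}
  n5 li={a,z} lo={a,q,z}
  n6 li={a} lo={a}
  n7 li={a,q} lo={a,q}
  n8 li={a,q} lo=∅
  n9 li={a} lo=∅

Interference:
  a↔{q,u,v,z}
  q↔{a,u,v,z}
  u↔{a,q,z}
  v↔{a,q}
  z↔{a,q,u}

Registers:
  clique {a,q,u,z} ⇒ need ≥ 4
  assign a→c0 q→c1 u→c2 v→c2 z→c3 — no edge inside a register ⇒ χ ≤ 4
  χ = 4

Answer: 4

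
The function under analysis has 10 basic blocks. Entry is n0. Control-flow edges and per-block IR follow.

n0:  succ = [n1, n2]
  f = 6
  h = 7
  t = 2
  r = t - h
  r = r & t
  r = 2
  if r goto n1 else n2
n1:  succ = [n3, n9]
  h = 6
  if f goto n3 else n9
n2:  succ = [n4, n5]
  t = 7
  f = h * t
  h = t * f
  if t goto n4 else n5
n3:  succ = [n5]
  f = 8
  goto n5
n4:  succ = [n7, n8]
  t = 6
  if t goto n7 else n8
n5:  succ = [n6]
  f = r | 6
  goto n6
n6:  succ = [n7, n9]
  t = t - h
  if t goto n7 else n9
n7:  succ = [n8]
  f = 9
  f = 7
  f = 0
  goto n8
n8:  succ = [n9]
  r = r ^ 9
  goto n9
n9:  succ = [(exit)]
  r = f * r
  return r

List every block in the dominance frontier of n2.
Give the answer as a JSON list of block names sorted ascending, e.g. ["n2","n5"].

Answer: ["n5", "n7", "n8"]

Working:
idom tree: n1←n0 n2←n0 n3←n1 n4←n2 n5←n0 n6←n5 n7←n0 n8←n0 n9←n0
Dom at joins:
  n5: preds {n2,n3}: {n0,n2} ∩ {n0,n1,n3} = {n0}; idom=n0
  n7: preds {n4,n6}: {n0,n2,n4} ∩ {n0,n5,n6} = {n0}; idom=n0
  n8: preds {n4,n7}: {n0,n2,n4} ∩ {n0,n7} = {n0}; idom=n0
  n9: preds {n1,n6,n8}: {n0,n1} ∩ {n0,n5,n6} ∩ {n0,n8} = {n0}; idom=n0

Frontier:
  join n5 pred n2: n2 stop@n0
  join n5 pred n3: n3→n1 stop@n0
  join n7 pred n4: n4→n2 stop@n0
  join n7 pred n6: n6→n5 stop@n0
  join n8 pred n4: n4→n2 stop@n0
  join n8 pred n7: n7 stop@n0
  join n9 pred n1: n1 stop@n0
  join n9 pred n6: n6→n5 stop@n0
  join n9 pred n8: n8 stop@n0
  DF(n0)=∅
  DF(n1)={n5,n9}
  DF(n2)={n5,n7,n8}
  DF(n3)={n5}
  DF(n4)={n7,n8}
  DF(n5)={n7,n9}
  DF(n6)={n7,n9}
  DF(n7)={n8}
  DF(n8)={n9}
  DF(n9)=∅

DF(n2) = ["n5", "n7", "n8"]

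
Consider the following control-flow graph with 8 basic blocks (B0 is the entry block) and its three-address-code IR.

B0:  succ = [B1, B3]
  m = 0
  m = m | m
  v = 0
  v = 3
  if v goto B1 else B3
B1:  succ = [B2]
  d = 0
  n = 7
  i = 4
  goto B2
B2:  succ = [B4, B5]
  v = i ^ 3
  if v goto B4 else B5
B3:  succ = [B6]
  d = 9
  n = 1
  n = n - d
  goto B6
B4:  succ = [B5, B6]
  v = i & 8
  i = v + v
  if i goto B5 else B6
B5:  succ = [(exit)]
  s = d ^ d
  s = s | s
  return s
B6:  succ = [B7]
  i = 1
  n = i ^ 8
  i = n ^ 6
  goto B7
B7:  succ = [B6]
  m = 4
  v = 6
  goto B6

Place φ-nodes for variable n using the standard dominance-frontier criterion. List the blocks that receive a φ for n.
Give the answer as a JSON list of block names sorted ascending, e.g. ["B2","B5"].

Answer: ["B6"]

Working:
idom tree: B1←B0 B2←B1 B3←B0 B4←B2 B5←B2 B6←B0 B7←B6
Dom∩ at merges:
  B5: preds {B2,B4}: {B0,B1,B2} ∩ {B0,B1,B2,B4} = {B0,B1,B2}; idom=B2
  B6: preds {B3,B4,B7}: {B0,B3} ∩ {B0,B1,B2,B4} ∩ {B0,B6,B7} = {B0}; idom=B0

Frontier:
  B5←B2: walk · to B2
  B5←B4: walk B4 to B2
  B6←B3: walk B3 to B0
  B6←B4: walk B4→B2→B1 to B0
  B6←B7: walk B7→B6 to B0
  B0: DF=∅
  B1: DF={B6}
  B2: DF={B6}
  B3: DF={B6}
  B4: DF={B5,B6}
  B5: DF=∅
  B6: DF={B6}
  B7: DF={B6}

φ for n: defs {B1,B3,B6}
  DF⁺ = {B6}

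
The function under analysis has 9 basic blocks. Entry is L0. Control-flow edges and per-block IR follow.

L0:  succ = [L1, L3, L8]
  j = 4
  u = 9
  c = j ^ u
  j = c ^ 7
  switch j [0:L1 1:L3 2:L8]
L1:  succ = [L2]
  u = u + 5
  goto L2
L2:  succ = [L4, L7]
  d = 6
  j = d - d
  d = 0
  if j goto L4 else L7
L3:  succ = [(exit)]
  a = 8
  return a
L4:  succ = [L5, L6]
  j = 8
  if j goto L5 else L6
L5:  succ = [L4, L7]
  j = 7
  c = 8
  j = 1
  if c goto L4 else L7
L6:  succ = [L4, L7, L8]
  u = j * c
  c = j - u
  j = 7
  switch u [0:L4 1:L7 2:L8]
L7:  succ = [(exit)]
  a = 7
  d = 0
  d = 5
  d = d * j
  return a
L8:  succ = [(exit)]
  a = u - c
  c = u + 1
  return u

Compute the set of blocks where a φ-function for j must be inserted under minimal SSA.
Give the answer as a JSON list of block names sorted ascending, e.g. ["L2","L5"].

Answer: ["L4", "L7", "L8"]

Working:
idom tree: L1←L0 L2←L1 L3←L0 L4←L2 L5←L4 L6←L4 L7←L2 L8←L0
Dom∩ at merges:
  L4: preds {L2,L5,L6}: {L0,L1,L2} ∩ {L0,L1,L2,L4,L5} ∩ {L0,L1,L2,L4,L6} = {L0,L1,L2}; idom=L2
  L7: preds {L2,L5,L6}: {L0,L1,L2} ∩ {L0,L1,L2,L4,L5} ∩ {L0,L1,L2,L4,L6} = {L0,L1,L2}; idom=L2
  L8: preds {L0,L6}: {L0} ∩ {L0,L1,L2,L4,L6} = {L0}; idom=L0

DF walk-up:
  join L4 pred L2: · stop@L2
  join L4 pred L5: L5→L4 stop@L2
  join L4 pred L6: L6→L4 stop@L2
  join L7 pred L2: · stop@L2
  join L7 pred L5: L5→L4 stop@L2
  join L7 pred L6: L6→L4 stop@L2
  join L8 pred L0: · stop@L0
  join L8 pred L6: L6→L4→L2→L1 stop@L0
  DF(L0)=∅
  DF(L1)={L8}
  DF(L2)={L8}
  DF(L3)=∅
  DF(L4)={L4,L7,L8}
  DF(L5)={L4,L7}
  DF(L6)={L4,L7,L8}
  DF(L7)=∅
  DF(L8)=∅

φ for j: defs {L0,L2,L4,L5,L6}
  DF⁺ = {L4,L7,L8}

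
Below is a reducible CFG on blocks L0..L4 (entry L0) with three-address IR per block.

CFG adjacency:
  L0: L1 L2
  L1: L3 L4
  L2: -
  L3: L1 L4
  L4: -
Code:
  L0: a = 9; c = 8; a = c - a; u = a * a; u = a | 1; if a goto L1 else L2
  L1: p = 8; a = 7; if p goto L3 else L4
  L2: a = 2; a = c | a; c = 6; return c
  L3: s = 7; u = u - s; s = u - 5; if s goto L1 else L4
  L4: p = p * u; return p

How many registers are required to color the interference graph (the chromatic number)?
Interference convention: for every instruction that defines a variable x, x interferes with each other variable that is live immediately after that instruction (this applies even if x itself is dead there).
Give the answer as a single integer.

Answer: 3

Derivation:
Per-block:
  L0: def={a,c,u} ue=∅
  L1: def={a,p} ue=∅
  L2: def={a,c} ue={c}
  L3: def={s,u} ue={u}
  L4: def={p} ue={p,u}

Live sets:
  live L0: ∅→{c,u}
  live L1: {u}→{p,u}
  live L2: {c}→∅
  live L3: {p,u}→{p,u}
  live L4: {p,u}→∅

Conflict graph:
  a: {c,p,u}
  c: {a,u}
  p: {a,s,u}
  s: {p,u}
  u: {a,c,p,s}

Colouring:
  lower bound: {a,c,u} mutually conflict ⇒ χ ≥ 3
  assign a→c1 c→c2 p→c2 s→c1 u→c0 — no edge inside a register ⇒ χ ≤ 3
  χ = 3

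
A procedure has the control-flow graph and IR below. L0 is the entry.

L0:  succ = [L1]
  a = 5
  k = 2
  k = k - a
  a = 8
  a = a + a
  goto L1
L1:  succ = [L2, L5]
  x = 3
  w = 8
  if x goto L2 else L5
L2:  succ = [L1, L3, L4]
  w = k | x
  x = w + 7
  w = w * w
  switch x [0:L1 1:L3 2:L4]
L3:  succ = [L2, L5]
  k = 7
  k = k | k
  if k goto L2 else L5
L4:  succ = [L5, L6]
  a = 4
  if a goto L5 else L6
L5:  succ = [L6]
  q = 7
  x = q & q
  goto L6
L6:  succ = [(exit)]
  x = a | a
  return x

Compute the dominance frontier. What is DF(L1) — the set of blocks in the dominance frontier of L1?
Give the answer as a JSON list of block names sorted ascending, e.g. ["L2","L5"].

idom tree: L1←L0 L2←L1 L3←L2 L4←L2 L5←L1 L6←L1
Dom∩ at merges:
  L1: preds {L0,L2}: {L0} ∩ {L0,L1,L2} = {L0}; idom=L0
  L2: preds {L1,L3}: {L0,L1} ∩ {L0,L1,L2,L3} = {L0,L1}; idom=L1
  L5: preds {L1,L3,L4}: {L0,L1} ∩ {L0,L1,L2,L3} ∩ {L0,L1,L2,L4} = {L0,L1}; idom=L1
  L6: preds {L4,L5}: {L0,L1,L2,L4} ∩ {L0,L1,L5} = {L0,L1}; idom=L1

DF derivation:
  L1←L0: walk · to L0
  L1←L2: walk L2→L1 to L0
  L2←L1: walk · to L1
  L2←L3: walk L3→L2 to L1
  L5←L1: walk · to L1
  L5←L3: walk L3→L2 to L1
  L5←L4: walk L4→L2 to L1
  L6←L4: walk L4→L2 to L1
  L6←L5: walk L5 to L1
  L0: DF=∅
  L1: DF={L1}
  L2: DF={L1,L2,L5,L6}
  L3: DF={L2,L5}
  L4: DF={L5,L6}
  L5: DF={L6}
  L6: DF=∅

DF(L1) = ["L1"]

Answer: ["L1"]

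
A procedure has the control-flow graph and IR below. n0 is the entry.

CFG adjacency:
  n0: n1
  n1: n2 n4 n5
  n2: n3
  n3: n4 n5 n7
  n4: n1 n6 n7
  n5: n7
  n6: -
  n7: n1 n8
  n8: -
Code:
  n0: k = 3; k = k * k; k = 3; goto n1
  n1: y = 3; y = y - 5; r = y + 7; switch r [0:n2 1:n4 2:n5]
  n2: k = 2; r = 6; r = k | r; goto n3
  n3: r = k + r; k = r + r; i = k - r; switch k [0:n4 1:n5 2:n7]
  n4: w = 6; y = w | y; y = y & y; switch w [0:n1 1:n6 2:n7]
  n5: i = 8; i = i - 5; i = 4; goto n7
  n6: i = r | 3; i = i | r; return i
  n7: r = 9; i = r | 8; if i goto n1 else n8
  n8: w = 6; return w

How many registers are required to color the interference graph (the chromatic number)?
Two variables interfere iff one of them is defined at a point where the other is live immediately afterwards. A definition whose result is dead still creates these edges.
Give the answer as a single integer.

Answer: 4

Derivation:
def/use:
  n0: def={k} ue=∅
  n1: def={r,y} ue=∅
  n2: def={k,r} ue=∅
  n3: def={i,k,r} ue={k,r}
  n4: def={w,y} ue={y}
  n5: def={i} ue=∅
  n6: def={i} ue={r}
  n7: def={i,r} ue=∅
  n8: def={w} ue=∅

Live sets:
  n0: in=∅ out=∅
  n1: in=∅ out={r,y}
  n2: in={y} out={k,r,y}
  n3: in={k,r,y} out={r,y}
  n4: in={r,y} out={r}
  n5: in=∅ out=∅
  n6: in={r} out=∅
  n7: in=∅ out=∅
  n8: in=∅ out=∅

Interference:
  i — {k,r,y}
  k — {i,r,y}
  r — {i,k,w,y}
  w — {r,y}
  y — {i,k,r,w}

Chromatic number:
  clique {i,k,r,y} ⇒ need ≥ 4
  assign i→r2 k→r3 r→r0 w→r2 y→r1 — no edge inside a register ⇒ χ ≤ 4
  χ = 4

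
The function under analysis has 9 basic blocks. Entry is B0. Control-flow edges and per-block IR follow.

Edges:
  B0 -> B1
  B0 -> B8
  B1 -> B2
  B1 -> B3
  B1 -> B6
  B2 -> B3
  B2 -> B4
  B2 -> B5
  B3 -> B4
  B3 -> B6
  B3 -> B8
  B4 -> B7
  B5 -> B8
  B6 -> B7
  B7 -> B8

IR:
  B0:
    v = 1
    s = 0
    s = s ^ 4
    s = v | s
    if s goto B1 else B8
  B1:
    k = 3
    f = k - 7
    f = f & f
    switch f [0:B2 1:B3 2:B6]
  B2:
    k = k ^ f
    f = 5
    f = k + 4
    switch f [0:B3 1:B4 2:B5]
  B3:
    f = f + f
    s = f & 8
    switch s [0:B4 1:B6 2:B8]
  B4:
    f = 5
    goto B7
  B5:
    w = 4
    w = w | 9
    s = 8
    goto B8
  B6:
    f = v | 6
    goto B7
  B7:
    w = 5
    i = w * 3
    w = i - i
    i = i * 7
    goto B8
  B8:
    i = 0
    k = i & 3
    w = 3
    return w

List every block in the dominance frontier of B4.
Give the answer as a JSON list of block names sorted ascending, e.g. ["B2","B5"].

Answer: ["B7"]

Working:
idom tree: B1←B0 B2←B1 B3←B1 B4←B1 B5←B2 B6←B1 B7←B1 B8←B0
Join-block Dom:
  B3: preds {B1,B2}: {B0,B1} ∩ {B0,B1,B2} = {B0,B1}; idom=B1
  B4: preds {B2,B3}: {B0,B1,B2} ∩ {B0,B1,B3} = {B0,B1}; idom=B1
  B6: preds {B1,B3}: {B0,B1} ∩ {B0,B1,B3} = {B0,B1}; idom=B1
  B7: preds {B4,B6}: {B0,B1,B4} ∩ {B0,B1,B6} = {B0,B1}; idom=B1
  B8: preds {B0,B3,B5,B7}: {B0} ∩ {B0,B1,B3} ∩ {B0,B1,B2,B5} ∩ {B0,B1,B7} = {B0}; idom=B0

DF derivation:
  B3←B1: walk · to B1
  B3←B2: walk B2 to B1
  B4←B2: walk B2 to B1
  B4←B3: walk B3 to B1
  B6←B1: walk · to B1
  B6←B3: walk B3 to B1
  B7←B4: walk B4 to B1
  B7←B6: walk B6 to B1
  B8←B0: walk · to B0
  B8←B3: walk B3→B1 to B0
  B8←B5: walk B5→B2→B1 to B0
  B8←B7: walk B7→B1 to B0
  DF(B0)=∅
  DF(B1)={B8}
  DF(B2)={B3,B4,B8}
  DF(B3)={B4,B6,B8}
  DF(B4)={B7}
  DF(B5)={B8}
  DF(B6)={B7}
  DF(B7)={B8}
  DF(B8)=∅

DF(B4) = ["B7"]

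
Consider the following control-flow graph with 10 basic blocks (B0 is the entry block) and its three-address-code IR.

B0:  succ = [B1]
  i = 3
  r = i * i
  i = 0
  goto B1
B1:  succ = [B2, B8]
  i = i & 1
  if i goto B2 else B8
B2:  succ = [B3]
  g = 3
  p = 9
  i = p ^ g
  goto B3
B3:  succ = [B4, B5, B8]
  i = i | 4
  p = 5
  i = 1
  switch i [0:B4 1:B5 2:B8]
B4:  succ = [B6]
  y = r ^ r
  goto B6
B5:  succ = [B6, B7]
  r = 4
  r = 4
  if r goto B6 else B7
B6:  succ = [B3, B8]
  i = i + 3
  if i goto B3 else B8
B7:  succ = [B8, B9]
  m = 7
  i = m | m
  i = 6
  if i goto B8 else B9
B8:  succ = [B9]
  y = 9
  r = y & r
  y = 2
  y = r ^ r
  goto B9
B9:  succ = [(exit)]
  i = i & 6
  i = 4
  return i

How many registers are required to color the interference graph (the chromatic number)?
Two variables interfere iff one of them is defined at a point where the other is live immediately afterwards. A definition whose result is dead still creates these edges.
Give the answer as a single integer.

Answer: 3

Working:
def/use:
  B0: def={i,r} ue=∅
  B1: def={i} ue={i}
  B2: def={g,i,p} ue=∅
  B3: def={i,p} ue={i}
  B4: def={y} ue={r}
  B5: def={r} ue=∅
  B6: def={i} ue={i}
  B7: def={i,m} ue=∅
  B8: def={r,y} ue={r}
  B9: def={i} ue={i}

Liveness:
  B0 li=∅ lo={i,r}
  B1 li={i,r} lo={i,r}
  B2 li={r} lo={i,r}
  B3 li={i,r} lo={i,r}
  B4 li={i,r} lo={i,r}
  B5 li={i} lo={i,r}
  B6 li={i,r} lo={i,r}
  B7 li={r} lo={i,r}
  B8 li={i,r} lo={i}
  B9 li={i} lo=∅

Interfere edges:
  g: {p,r}
  i: {r,y}
  m: {r}
  p: {g,r}
  r: {g,i,m,p,y}
  y: {i,r}

Colouring:
  {g,p,r} pairwise interfere (3-clique) ⇒ χ ≥ 3
  assign g→c1 i→c1 m→c1 p→c2 r→c0 y→c2 — no edge inside a register ⇒ χ ≤ 3
  χ = 3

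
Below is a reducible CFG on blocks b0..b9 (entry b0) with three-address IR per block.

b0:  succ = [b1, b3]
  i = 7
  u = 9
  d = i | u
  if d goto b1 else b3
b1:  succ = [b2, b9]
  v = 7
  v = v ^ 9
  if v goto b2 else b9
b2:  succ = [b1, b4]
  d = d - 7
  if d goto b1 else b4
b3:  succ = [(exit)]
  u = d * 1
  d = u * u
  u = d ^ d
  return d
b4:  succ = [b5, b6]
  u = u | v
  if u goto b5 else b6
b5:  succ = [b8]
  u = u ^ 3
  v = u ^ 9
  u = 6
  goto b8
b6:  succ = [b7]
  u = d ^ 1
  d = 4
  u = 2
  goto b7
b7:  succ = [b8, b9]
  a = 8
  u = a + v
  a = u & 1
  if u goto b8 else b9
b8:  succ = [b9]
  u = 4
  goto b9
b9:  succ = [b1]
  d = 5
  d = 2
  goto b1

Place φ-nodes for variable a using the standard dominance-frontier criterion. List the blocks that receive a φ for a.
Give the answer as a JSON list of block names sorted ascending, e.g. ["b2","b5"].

Answer: ["b1", "b8", "b9"]

Derivation:
idom tree: b1←b0 b2←b1 b3←b0 b4←b2 b5←b4 b6←b4 b7←b6 b8←b4 b9←b1
Dom∩ at merges:
  b1: preds {b0,b2,b9}: {b0} ∩ {b0,b1,b2} ∩ {b0,b1,b9} = {b0}; idom=b0
  b8: preds {b5,b7}: {b0,b1,b2,b4,b5} ∩ {b0,b1,b2,b4,b6,b7} = {b0,b1,b2,b4}; idom=b4
  b9: preds {b1,b7,b8}: {b0,b1} ∩ {b0,b1,b2,b4,b6,b7} ∩ {b0,b1,b2,b4,b8} = {b0,b1}; idom=b1

Frontier:
  b1←b0: walk · to b0
  b1←b2: walk b2→b1 to b0
  b1←b9: walk b9→b1 to b0
  b8←b5: walk b5 to b4
  b8←b7: walk b7→b6 to b4
  b9←b1: walk · to b1
  b9←b7: walk b7→b6→b4→b2 to b1
  b9←b8: walk b8→b4→b2 to b1
  b0 → ∅
  b1 → {b1}
  b2 → {b1,b9}
  b3 → ∅
  b4 → {b9}
  b5 → {b8}
  b6 → {b8,b9}
  b7 → {b8,b9}
  b8 → {b9}
  b9 → {b1}

φ for a: defs {b7}
  DF⁺ = {b1,b8,b9}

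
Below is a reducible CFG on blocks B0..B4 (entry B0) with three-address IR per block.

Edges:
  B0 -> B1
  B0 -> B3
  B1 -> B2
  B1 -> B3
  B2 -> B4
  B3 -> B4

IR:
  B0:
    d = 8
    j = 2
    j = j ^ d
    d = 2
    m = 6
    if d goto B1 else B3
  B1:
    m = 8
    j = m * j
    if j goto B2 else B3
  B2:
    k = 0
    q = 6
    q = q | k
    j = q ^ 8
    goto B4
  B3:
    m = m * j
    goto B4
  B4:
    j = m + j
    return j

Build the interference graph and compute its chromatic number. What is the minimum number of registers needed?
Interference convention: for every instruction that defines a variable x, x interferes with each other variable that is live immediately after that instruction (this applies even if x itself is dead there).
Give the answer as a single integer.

def/use:
  B0: {d,j,m} / ∅
  B1: {j,m} / {j}
  B2: {j,k,q} / ∅
  B3: {m} / {j,m}
  B4: {j} / {j,m}

Backward fixpoint:
  live B0: ∅→{j,m}
  live B1: {j}→{j,m}
  live B2: {m}→{j,m}
  live B3: {j,m}→{j,m}
  live B4: {j,m}→∅

Conflict graph:
  d: {j,m}
  j: {d,m}
  k: {m,q}
  m: {d,j,k,q}
  q: {k,m}

Colouring:
  {d,j,m} pairwise interfere (3-clique) ⇒ χ ≥ 3
  3-colouring: R0={m}  R1={d,k}  R2={j,q}
  χ = 3

Answer: 3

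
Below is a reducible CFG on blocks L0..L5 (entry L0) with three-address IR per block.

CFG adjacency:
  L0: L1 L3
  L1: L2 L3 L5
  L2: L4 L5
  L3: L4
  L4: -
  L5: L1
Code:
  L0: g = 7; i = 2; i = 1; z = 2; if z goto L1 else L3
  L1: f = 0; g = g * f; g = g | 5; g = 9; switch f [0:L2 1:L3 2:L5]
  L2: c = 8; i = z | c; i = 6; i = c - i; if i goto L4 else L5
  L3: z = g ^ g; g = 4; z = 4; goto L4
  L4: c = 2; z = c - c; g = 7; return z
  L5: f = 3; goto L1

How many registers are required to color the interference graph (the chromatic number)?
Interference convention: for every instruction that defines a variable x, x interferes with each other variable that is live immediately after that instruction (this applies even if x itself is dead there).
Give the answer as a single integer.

Per-block:
  L0: def={g,i,z} ue=∅
  L1: def={f,g} ue={g}
  L2: def={c,i} ue={z}
  L3: def={g,z} ue={g}
  L4: def={c,g,z} ue=∅
  L5: def={f} ue=∅

Live sets:
  L0 li=∅ lo={g,z}
  L1 li={g,z} lo={g,z}
  L2 li={g,z} lo={g,z}
  L3 li={g} lo=∅
  L4 li=∅ lo=∅
  L5 li={g,z} lo={g,z}

Interference:
  c: {g,i,z}
  f: {g,z}
  g: {c,f,i,z}
  i: {c,g,z}
  z: {c,f,g,i}

Registers:
  {c,g,i,z} pairwise interfere (4-clique) ⇒ χ ≥ 4
  assign c→R2 f→R2 g→R0 i→R3 z→R1 — no edge inside a register ⇒ χ ≤ 4
  χ = 4

Answer: 4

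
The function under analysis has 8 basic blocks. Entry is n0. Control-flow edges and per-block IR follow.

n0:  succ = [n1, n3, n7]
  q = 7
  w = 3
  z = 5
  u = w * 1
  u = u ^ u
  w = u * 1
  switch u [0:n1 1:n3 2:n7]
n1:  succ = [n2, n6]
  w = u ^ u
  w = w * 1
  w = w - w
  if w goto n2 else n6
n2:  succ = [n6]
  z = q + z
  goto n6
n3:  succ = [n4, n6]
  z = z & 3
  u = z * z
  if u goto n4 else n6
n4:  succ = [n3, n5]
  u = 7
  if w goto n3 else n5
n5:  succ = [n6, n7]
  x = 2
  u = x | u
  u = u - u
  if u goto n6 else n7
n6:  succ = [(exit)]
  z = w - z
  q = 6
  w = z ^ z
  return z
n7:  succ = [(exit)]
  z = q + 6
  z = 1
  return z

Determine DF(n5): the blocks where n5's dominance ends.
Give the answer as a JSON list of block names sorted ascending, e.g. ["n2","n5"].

Answer: ["n6", "n7"]

Working:
idom tree: n1←n0 n2←n1 n3←n0 n4←n3 n5←n4 n6←n0 n7←n0
Dom at joins:
  n3: preds {n0,n4}: {n0} ∩ {n0,n3,n4} = {n0}; idom=n0
  n6: preds {n1,n2,n3,n5}: {n0,n1} ∩ {n0,n1,n2} ∩ {n0,n3} ∩ {n0,n3,n4,n5} = {n0}; idom=n0
  n7: preds {n0,n5}: {n0} ∩ {n0,n3,n4,n5} = {n0}; idom=n0

DF derivation:
  join n3 pred n0: · stop@n0
  join n3 pred n4: n4→n3 stop@n0
  join n6 pred n1: n1 stop@n0
  join n6 pred n2: n2→n1 stop@n0
  join n6 pred n3: n3 stop@n0
  join n6 pred n5: n5→n4→n3 stop@n0
  join n7 pred n0: · stop@n0
  join n7 pred n5: n5→n4→n3 stop@n0
  n0: DF=∅
  n1: DF={n6}
  n2: DF={n6}
  n3: DF={n3,n6,n7}
  n4: DF={n3,n6,n7}
  n5: DF={n6,n7}
  n6: DF=∅
  n7: DF=∅

DF(n5) = ["n6", "n7"]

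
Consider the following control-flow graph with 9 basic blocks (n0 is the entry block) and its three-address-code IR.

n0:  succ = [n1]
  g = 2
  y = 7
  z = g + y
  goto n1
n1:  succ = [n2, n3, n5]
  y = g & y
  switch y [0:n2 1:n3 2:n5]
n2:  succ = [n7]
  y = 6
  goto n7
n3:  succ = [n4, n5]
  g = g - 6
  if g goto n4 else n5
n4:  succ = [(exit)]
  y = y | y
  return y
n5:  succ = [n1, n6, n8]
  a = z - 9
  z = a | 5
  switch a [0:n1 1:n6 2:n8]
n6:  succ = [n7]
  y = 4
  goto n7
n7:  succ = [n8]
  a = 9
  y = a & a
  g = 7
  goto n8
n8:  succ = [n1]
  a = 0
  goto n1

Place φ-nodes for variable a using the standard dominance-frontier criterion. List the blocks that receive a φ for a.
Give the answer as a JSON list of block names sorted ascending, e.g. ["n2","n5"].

idom tree: n1←n0 n2←n1 n3←n1 n4←n3 n5←n1 n6←n5 n7←n1 n8←n1
Dom at joins:
  n1: preds {n0,n5,n8}: {n0} ∩ {n0,n1,n5} ∩ {n0,n1,n8} = {n0}; idom=n0
  n5: preds {n1,n3}: {n0,n1} ∩ {n0,n1,n3} = {n0,n1}; idom=n1
  n7: preds {n2,n6}: {n0,n1,n2} ∩ {n0,n1,n5,n6} = {n0,n1}; idom=n1
  n8: preds {n5,n7}: {n0,n1,n5} ∩ {n0,n1,n7} = {n0,n1}; idom=n1

Frontier:
  n1←n0: walk · to n0
  n1←n5: walk n5→n1 to n0
  n1←n8: walk n8→n1 to n0
  n5←n1: walk · to n1
  n5←n3: walk n3 to n1
  n7←n2: walk n2 to n1
  n7←n6: walk n6→n5 to n1
  n8←n5: walk n5 to n1
  n8←n7: walk n7 to n1
  n0: DF=∅
  n1: DF={n1}
  n2: DF={n7}
  n3: DF={n5}
  n4: DF=∅
  n5: DF={n1,n7,n8}
  n6: DF={n7}
  n7: DF={n8}
  n8: DF={n1}

φ for a: defs {n5,n7,n8}
  DF⁺ = {n1,n7,n8}

Answer: ["n1", "n7", "n8"]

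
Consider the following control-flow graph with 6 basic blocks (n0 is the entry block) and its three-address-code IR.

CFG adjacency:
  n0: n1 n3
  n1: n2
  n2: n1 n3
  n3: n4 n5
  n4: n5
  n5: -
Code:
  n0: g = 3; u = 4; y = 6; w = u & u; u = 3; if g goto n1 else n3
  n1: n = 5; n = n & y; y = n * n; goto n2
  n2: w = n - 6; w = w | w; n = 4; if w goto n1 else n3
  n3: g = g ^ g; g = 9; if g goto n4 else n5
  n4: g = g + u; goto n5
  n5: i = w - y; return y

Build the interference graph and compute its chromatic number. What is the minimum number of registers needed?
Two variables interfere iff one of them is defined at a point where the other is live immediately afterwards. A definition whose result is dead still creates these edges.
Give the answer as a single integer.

Per-block:
  n0: {g,u,w,y} / ∅
  n1: {n,y} / {y}
  n2: {n,w} / {n}
  n3: {g} / {g}
  n4: {g} / {g,u}
  n5: {i} / {w,y}

Live sets:
  n0 li=∅ lo={g,u,w,y}
  n1 li={g,u,y} lo={g,n,u,y}
  n2 li={g,n,u,y} lo={g,u,w,y}
  n3 li={g,u,w,y} lo={g,u,w,y}
  n4 li={g,u,w,y} lo={w,y}
  n5 li={w,y} lo=∅

Interference:
  g: {n,u,w,y}
  i: {y}
  n: {g,u,w,y}
  u: {g,n,w,y}
  w: {g,n,u,y}
  y: {g,i,n,u,w}

Registers:
  {g,n,u,w,y} pairwise interfere (5-clique) ⇒ χ ≥ 5
  assign g→r1 i→r1 n→r2 u→r3 w→r4 y→r0 — no edge inside a register ⇒ χ ≤ 5
  χ = 5

Answer: 5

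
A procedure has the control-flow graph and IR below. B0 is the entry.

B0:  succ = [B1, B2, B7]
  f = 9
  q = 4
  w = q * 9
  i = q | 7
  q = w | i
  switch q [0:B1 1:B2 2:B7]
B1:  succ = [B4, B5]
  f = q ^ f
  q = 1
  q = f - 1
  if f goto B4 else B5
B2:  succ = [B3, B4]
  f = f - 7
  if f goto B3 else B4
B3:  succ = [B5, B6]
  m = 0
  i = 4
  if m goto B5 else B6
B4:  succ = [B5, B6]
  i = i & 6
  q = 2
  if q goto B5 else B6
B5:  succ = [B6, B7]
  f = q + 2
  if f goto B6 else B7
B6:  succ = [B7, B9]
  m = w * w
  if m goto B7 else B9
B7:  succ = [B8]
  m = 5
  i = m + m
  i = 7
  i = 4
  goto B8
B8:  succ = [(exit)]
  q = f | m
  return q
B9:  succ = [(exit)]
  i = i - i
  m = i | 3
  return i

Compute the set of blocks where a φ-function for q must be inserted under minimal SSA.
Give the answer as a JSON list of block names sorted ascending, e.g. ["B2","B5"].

Answer: ["B4", "B5", "B6", "B7"]

Working:
idom tree: B1←B0 B2←B0 B3←B2 B4←B0 B5←B0 B6←B0 B7←B0 B8←B7 B9←B6
Join-block Dom:
  B4: preds {B1,B2}: {B0,B1} ∩ {B0,B2} = {B0}; idom=B0
  B5: preds {B1,B3,B4}: {B0,B1} ∩ {B0,B2,B3} ∩ {B0,B4} = {B0}; idom=B0
  B6: preds {B3,B4,B5}: {B0,B2,B3} ∩ {B0,B4} ∩ {B0,B5} = {B0}; idom=B0
  B7: preds {B0,B5,B6}: {B0} ∩ {B0,B5} ∩ {B0,B6} = {B0}; idom=B0

Frontier:
  B4←B1: walk B1 to B0
  B4←B2: walk B2 to B0
  B5←B1: walk B1 to B0
  B5←B3: walk B3→B2 to B0
  B5←B4: walk B4 to B0
  B6←B3: walk B3→B2 to B0
  B6←B4: walk B4 to B0
  B6←B5: walk B5 to B0
  B7←B0: walk · to B0
  B7←B5: walk B5 to B0
  B7←B6: walk B6 to B0
  B0 → ∅
  B1 → {B4,B5}
  B2 → {B4,B5,B6}
  B3 → {B5,B6}
  B4 → {B5,B6}
  B5 → {B6,B7}
  B6 → {B7}
  B7 → ∅
  B8 → ∅
  B9 → ∅

φ for q: defs {B0,B1,B4,B8}
  DF⁺ = {B4,B5,B6,B7}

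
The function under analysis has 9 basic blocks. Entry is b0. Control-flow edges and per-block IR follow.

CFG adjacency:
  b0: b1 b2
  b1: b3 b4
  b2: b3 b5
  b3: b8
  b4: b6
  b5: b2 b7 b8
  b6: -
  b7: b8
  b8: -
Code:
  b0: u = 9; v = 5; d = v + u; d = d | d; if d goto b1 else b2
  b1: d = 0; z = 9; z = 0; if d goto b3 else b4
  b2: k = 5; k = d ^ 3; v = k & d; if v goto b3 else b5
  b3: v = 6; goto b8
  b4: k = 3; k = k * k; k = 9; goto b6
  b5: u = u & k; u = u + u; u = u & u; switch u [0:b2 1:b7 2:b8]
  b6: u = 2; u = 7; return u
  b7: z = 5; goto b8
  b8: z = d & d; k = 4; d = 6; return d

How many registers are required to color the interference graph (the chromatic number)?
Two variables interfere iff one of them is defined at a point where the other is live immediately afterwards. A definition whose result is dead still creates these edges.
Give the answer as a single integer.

Answer: 4

Derivation:
def/use:
  b0: {d,u,v} / ∅
  b1: {d,z} / ∅
  b2: {k,v} / {d}
  b3: {v} / ∅
  b4: {k} / ∅
  b5: {u} / {k,u}
  b6: {u} / ∅
  b7: {z} / ∅
  b8: {d,k,z} / {d}

Live sets:
  live b0: ∅→{d,u}
  live b1: ∅→{d}
  live b2: {d,u}→{d,k,u}
  live b3: {d}→{d}
  live b4: ∅→∅
  live b5: {d,k,u}→{d,u}
  live b6: ∅→∅
  live b7: {d}→{d}
  live b8: {d}→∅

Conflict graph:
  d: {k,u,v,z}
  k: {d,u,v}
  u: {d,k,v}
  v: {d,k,u}
  z: {d}

Registers:
  {d,k,u,v} pairwise interfere (4-clique) ⇒ χ ≥ 4
  4-colouring: c0={d}  c1={k,z}  c2={u}  c3={v}
  χ = 4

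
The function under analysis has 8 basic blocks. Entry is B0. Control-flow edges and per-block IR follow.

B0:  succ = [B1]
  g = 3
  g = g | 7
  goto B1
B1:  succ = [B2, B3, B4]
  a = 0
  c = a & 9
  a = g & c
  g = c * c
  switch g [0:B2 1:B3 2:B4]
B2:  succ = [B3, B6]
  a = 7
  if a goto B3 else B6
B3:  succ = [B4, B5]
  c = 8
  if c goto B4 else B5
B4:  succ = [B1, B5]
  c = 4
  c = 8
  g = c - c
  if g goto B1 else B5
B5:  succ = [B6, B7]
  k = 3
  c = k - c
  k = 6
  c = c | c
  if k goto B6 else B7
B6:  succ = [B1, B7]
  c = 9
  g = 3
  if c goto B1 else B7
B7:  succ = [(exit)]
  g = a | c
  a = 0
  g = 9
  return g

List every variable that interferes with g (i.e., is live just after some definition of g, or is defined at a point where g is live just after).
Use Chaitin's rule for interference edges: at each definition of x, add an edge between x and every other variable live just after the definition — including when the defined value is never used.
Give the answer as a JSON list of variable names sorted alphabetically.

Block summaries:
  B0 def {g} use ∅
  B1 def {a,c,g} use {g}
  B2 def {a} use ∅
  B3 def {c} use ∅
  B4 def {c,g} use ∅
  B5 def {c,k} use {c}
  B6 def {c,g} use ∅
  B7 def {a,g} use {a,c}

Backward fixpoint:
  B0: in=∅ out={g}
  B1: in={g} out={a}
  B2: in=∅ out={a}
  B3: in={a} out={a,c}
  B4: in={a} out={a,c,g}
  B5: in={a,c} out={a,c}
  B6: in={a} out={a,c,g}
  B7: in={a,c} out=∅

Interfere edges:
  a↔{c,g,k}
  c↔{a,g,k}
  g↔{a,c}
  k↔{a,c}

N(g) = ["a", "c"]

Answer: ["a", "c"]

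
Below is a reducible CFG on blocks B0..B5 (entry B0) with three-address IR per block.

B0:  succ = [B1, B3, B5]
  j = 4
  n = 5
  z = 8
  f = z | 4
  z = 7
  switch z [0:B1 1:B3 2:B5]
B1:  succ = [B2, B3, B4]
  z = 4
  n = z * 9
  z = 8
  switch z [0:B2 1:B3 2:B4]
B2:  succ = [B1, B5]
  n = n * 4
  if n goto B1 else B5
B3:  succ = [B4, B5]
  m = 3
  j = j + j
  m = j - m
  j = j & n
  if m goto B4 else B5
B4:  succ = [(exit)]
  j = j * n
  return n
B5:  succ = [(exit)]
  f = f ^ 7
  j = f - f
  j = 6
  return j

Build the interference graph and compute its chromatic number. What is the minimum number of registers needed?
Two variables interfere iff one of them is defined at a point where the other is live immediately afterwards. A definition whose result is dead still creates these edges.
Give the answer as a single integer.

Per-block:
  B0: {f,j,n,z} / ∅
  B1: {n,z} / ∅
  B2: {n} / {n}
  B3: {j,m} / {j,n}
  B4: {j} / {j,n}
  B5: {f,j} / {f}

Backward fixpoint:
  live B0: ∅→{f,j,n}
  live B1: {f,j}→{f,j,n}
  live B2: {f,j,n}→{f,j}
  live B3: {f,j,n}→{f,j,n}
  live B4: {j,n}→∅
  live B5: {f}→∅

Conflict graph:
  f — {j,m,n,z}
  j — {f,m,n,z}
  m — {f,j,n}
  n — {f,j,m,z}
  z — {f,j,n}

Colouring:
  {f,j,m,n} pairwise interfere (4-clique) ⇒ χ ≥ 4
  assign f→r0 j→r1 m→r3 n→r2 z→r3 — no edge inside a register ⇒ χ ≤ 4
  χ = 4

Answer: 4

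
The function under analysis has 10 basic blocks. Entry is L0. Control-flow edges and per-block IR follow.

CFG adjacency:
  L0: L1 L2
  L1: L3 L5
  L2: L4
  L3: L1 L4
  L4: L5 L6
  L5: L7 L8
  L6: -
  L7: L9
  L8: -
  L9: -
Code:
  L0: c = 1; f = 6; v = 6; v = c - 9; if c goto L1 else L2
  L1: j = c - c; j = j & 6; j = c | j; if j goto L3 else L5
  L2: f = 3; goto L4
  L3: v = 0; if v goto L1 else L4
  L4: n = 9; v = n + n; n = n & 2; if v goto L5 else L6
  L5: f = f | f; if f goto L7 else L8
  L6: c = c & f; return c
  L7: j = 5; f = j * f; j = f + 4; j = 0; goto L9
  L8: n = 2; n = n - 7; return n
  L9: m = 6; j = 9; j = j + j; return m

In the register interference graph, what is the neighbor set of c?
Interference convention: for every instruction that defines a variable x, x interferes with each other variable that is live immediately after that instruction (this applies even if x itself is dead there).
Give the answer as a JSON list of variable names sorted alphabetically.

Answer: ["f", "j", "n", "v"]

Working:
def/use:
  L0 def {c,f,v} use ∅
  L1 def {j} use {c}
  L2 def {f} use ∅
  L3 def {v} use ∅
  L4 def {n,v} use ∅
  L5 def {f} use {f}
  L6 def {c} use {c,f}
  L7 def {f,j} use {f}
  L8 def {n} use ∅
  L9 def {j,m} use ∅

Live sets:
  live L0: ∅→{c,f}
  live L1: {c,f}→{c,f}
  live L2: {c}→{c,f}
  live L3: {c,f}→{c,f}
  live L4: {c,f}→{c,f}
  live L5: {f}→{f}
  live L6: {c,f}→∅
  live L7: {f}→∅
  live L8: ∅→∅
  live L9: ∅→∅

Interfere edges:
  c — {f,j,n,v}
  f — {c,j,n,v}
  j — {c,f,m}
  m — {j}
  n — {c,f,v}
  v — {c,f,n}

N(c) = ["f", "j", "n", "v"]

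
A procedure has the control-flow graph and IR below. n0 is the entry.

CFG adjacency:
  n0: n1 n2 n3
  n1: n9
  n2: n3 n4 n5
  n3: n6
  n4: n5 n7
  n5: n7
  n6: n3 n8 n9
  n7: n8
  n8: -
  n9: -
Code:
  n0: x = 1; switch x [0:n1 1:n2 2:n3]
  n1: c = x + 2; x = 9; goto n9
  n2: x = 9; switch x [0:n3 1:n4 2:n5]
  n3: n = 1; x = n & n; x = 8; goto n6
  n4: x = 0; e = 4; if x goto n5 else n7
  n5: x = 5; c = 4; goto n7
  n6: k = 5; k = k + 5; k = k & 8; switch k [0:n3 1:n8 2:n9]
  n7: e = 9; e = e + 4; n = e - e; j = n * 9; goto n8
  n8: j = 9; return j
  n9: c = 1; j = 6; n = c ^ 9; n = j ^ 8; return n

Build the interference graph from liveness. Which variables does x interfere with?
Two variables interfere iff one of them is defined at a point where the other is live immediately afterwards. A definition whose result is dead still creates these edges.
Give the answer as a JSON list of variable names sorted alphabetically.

def/use:
  n0: {x} / ∅
  n1: {c,x} / {x}
  n2: {x} / ∅
  n3: {n,x} / ∅
  n4: {e,x} / ∅
  n5: {c,x} / ∅
  n6: {k} / ∅
  n7: {e,j,n} / ∅
  n8: {j} / ∅
  n9: {c,j,n} / ∅

Backward fixpoint:
  n0: in=∅ out={x}
  n1: in={x} out=∅
  n2: in=∅ out=∅
  n3: in=∅ out=∅
  n4: in=∅ out=∅
  n5: in=∅ out=∅
  n6: in=∅ out=∅
  n7: in=∅ out=∅
  n8: in=∅ out=∅
  n9: in=∅ out=∅

Conflict graph:
  c↔{j}
  e↔{x}
  j↔{c,n}
  k↔∅
  n↔{j}
  x↔{e}

N(x) = ["e"]

Answer: ["e"]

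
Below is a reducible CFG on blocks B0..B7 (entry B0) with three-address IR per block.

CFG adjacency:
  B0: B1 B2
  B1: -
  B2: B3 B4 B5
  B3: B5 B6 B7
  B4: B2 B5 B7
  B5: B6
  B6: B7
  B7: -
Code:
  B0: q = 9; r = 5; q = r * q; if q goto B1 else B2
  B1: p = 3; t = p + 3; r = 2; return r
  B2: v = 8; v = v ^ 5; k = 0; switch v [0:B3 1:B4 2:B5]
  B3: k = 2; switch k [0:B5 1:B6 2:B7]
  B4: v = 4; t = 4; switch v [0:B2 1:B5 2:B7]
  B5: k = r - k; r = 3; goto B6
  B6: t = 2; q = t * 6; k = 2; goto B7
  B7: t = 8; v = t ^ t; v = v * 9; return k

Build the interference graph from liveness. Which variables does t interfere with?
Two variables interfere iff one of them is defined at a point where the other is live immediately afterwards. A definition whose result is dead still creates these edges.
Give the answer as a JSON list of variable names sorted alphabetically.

Block summaries:
  B0: {q,r} / ∅
  B1: {p,r,t} / ∅
  B2: {k,v} / ∅
  B3: {k} / ∅
  B4: {t,v} / ∅
  B5: {k,r} / {k,r}
  B6: {k,q,t} / ∅
  B7: {t,v} / {k}

Live sets:
  B0 li=∅ lo={r}
  B1 li=∅ lo=∅
  B2 li={r} lo={k,r}
  B3 li={r} lo={k,r}
  B4 li={k,r} lo={k,r}
  B5 li={k,r} lo=∅
  B6 li=∅ lo={k}
  B7 li={k} lo=∅

Interference:
  k — {r,t,v}
  p — ∅
  q — {r}
  r — {k,q,t,v}
  t — {k,r,v}
  v — {k,r,t}

N(t) = ["k", "r", "v"]

Answer: ["k", "r", "v"]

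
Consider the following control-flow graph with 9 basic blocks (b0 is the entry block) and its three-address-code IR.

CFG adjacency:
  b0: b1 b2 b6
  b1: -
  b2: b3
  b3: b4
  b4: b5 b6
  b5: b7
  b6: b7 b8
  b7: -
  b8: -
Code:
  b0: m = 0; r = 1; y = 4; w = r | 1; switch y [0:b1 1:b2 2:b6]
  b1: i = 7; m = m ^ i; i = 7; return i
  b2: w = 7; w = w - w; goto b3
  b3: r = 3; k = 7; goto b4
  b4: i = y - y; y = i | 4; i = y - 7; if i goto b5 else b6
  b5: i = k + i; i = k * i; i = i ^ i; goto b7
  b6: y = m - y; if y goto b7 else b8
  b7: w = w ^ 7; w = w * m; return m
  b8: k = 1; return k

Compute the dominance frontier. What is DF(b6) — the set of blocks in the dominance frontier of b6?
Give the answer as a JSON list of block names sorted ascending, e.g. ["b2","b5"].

Answer: ["b7"]

Analysis:
idom tree: b1←b0 b2←b0 b3←b2 b4←b3 b5←b4 b6←b0 b7←b0 b8←b6
Dom at joins:
  b6: preds {b0,b4}: {b0} ∩ {b0,b2,b3,b4} = {b0}; idom=b0
  b7: preds {b5,b6}: {b0,b2,b3,b4,b5} ∩ {b0,b6} = {b0}; idom=b0

DF walk-up:
  b6←b0: walk · to b0
  b6←b4: walk b4→b3→b2 to b0
  b7←b5: walk b5→b4→b3→b2 to b0
  b7←b6: walk b6 to b0
  DF(b0)=∅
  DF(b1)=∅
  DF(b2)={b6,b7}
  DF(b3)={b6,b7}
  DF(b4)={b6,b7}
  DF(b5)={b7}
  DF(b6)={b7}
  DF(b7)=∅
  DF(b8)=∅

DF(b6) = ["b7"]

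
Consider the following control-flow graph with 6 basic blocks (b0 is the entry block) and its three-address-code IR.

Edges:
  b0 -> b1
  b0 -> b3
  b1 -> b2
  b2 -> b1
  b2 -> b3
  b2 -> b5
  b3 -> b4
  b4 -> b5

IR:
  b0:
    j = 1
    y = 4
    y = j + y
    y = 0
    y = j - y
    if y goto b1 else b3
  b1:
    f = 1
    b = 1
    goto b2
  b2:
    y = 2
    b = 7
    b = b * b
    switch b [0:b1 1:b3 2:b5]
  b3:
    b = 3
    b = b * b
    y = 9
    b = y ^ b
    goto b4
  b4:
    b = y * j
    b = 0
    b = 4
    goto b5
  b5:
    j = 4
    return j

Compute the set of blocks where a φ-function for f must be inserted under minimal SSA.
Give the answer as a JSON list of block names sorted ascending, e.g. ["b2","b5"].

Answer: ["b1", "b3", "b5"]

Working:
idom tree: b1←b0 b2←b1 b3←b0 b4←b3 b5←b0
Dom at joins:
  b1: preds {b0,b2}: {b0} ∩ {b0,b1,b2} = {b0}; idom=b0
  b3: preds {b0,b2}: {b0} ∩ {b0,b1,b2} = {b0}; idom=b0
  b5: preds {b2,b4}: {b0,b1,b2} ∩ {b0,b3,b4} = {b0}; idom=b0

DF derivation:
  join b1 pred b0: · stop@b0
  join b1 pred b2: b2→b1 stop@b0
  join b3 pred b0: · stop@b0
  join b3 pred b2: b2→b1 stop@b0
  join b5 pred b2: b2→b1 stop@b0
  join b5 pred b4: b4→b3 stop@b0
  b0: DF=∅
  b1: DF={b1,b3,b5}
  b2: DF={b1,b3,b5}
  b3: DF={b5}
  b4: DF={b5}
  b5: DF=∅

φ for f: defs {b1}
  DF⁺ = {b1,b3,b5}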